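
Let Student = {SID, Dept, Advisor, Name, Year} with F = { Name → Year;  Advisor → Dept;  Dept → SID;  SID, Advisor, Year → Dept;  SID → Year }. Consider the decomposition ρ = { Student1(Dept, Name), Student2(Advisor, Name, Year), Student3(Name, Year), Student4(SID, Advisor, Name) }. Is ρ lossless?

No

Chase test. Columns are SID, Dept, Advisor, Name, Year; row i has aⱼ where attribute j ∈ Studenti, else bᵢⱼ.
Initial tableau (one row per fragment):
  row 1: b11 a2 b13 a4 b15
  row 2: b21 b22 a3 a4 a5
  row 3: b31 b32 b33 a4 a5
  row 4: a1 b42 a3 a4 b45
Rows 1 and 2 agree on Name; apply Name→Year and equate their Year entries.
Rows 1 and 4 agree on Name; apply Name→Year and equate their Year entries.
Rows 2 and 4 agree on Advisor; apply Advisor→Dept and equate their Dept entries.
Rows 2 and 4 agree on Dept; apply Dept→SID and equate their SID entries.
No row becomes fully distinguished — the join is lossy.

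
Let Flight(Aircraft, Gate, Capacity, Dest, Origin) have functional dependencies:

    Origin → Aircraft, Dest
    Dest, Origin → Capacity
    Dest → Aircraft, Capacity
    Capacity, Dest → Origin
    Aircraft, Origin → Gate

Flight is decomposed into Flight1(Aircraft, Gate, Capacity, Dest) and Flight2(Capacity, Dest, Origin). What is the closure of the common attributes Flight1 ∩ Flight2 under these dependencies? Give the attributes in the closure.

Aircraft, Gate, Capacity, Dest, Origin

Flight1 ∩ Flight2 = {Capacity, Dest}.
Dest → Aircraft, Capacity applies, adding Aircraft
Capacity, Dest → Origin applies, adding Origin
Aircraft, Origin → Gate applies, adding Gate
Closure: {Aircraft, Gate, Capacity, Dest, Origin}.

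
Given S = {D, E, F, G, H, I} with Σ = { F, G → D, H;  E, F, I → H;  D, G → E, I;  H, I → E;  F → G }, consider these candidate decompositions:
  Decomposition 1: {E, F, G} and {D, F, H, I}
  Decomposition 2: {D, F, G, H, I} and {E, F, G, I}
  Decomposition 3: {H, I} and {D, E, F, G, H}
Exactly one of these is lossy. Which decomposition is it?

Decomposition 3

Decomposition 1: common = {F}, closure = {D, E, F, G, H, I} → lossless.
Decomposition 2: common = {F, G, I}, closure = {D, E, F, G, H, I} → lossless.
Decomposition 3: common = {H}, closure = {H} → lossy.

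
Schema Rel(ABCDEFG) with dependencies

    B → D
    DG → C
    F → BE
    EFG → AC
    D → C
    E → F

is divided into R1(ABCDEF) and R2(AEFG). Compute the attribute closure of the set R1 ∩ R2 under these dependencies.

R1 ∩ R2 = {AEF}.
F → BE applies, adding B
B → D applies, adding D
D → C applies, adding C
Closure: {ABCDEF}.

ABCDEF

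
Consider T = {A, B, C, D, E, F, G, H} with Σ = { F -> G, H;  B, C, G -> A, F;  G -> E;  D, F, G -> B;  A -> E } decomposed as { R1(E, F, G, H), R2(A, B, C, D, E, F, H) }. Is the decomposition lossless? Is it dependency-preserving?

lossless but not dependency-preserving

Lossless test: (E, F, H)⁺ = {E, F, G, H}, which contains all of one fragment — lossless.
Dependency preservation: the restricted closure of {B, C, G} across the fragments never reaches {A, F}, so B, C, G → A, F cannot be enforced without a join — not preserved.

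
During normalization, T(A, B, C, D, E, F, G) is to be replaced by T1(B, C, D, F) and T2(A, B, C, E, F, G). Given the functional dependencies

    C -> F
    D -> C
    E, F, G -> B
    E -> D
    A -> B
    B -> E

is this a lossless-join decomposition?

Common attributes: T1 ∩ T2 = {B, C, F}.
Closure of {B, C, F}: B → E applies, adding E; E → D applies, adding D. So (B, C, F)⁺ = {B, C, D, E, F}.
This closure contains every attribute of T1, so T1 ∩ T2 → T1. The join is lossless.

Yes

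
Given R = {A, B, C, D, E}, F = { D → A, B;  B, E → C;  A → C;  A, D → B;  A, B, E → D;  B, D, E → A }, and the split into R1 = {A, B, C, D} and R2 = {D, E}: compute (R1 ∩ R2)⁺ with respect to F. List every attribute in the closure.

R1 ∩ R2 = {D}.
D → A, B applies, adding A, B
A → C applies, adding C
Closure: {A, B, C, D}.

A, B, C, D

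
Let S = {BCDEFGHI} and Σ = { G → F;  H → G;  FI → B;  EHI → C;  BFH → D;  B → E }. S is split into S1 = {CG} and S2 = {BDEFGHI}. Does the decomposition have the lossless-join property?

No

Common attributes: S1 ∩ S2 = {G}.
Closure of {G}: G → F applies, adding F. So (G)⁺ = {FG}.
The closure contains neither all of S1 = {CG} nor all of S2 = {BDEFGHI}, so the common attributes are not a superkey of either fragment. The join is lossy.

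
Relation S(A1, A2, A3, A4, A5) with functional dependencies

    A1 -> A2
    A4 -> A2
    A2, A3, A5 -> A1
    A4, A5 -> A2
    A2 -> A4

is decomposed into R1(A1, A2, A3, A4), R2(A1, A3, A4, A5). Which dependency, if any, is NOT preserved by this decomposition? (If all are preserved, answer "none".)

A1 → A2 lies within R1.
A4 → A2 lies within R1.
A2, A3, A5 → A1: restricted closure across fragments reaches A1.
A4, A5 → A2: restricted closure across fragments reaches A2.
A2 → A4 lies within R1.
Every dependency is enforceable on the fragments, so the decomposition is dependency-preserving.

none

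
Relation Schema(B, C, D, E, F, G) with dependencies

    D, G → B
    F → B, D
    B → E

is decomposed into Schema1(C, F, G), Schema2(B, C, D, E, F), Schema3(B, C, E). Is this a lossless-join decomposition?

Chase test. Columns are B, C, D, E, F, G; row i has aⱼ where attribute j ∈ Schemai, else bᵢⱼ.
Initial tableau (one row per fragment):
  row 1: b11 a2 b13 b14 a5 a6
  row 2: a1 a2 a3 a4 a5 b26
  row 3: a1 a2 b33 a4 b35 b36
Rows 1 and 2 agree on F; apply F→B, D and equate their B, D entries.
Rows 1 and 2 agree on B; apply B→E and equate their E entries.
Row 1 is now all distinguished symbols — the join is lossless.

Yes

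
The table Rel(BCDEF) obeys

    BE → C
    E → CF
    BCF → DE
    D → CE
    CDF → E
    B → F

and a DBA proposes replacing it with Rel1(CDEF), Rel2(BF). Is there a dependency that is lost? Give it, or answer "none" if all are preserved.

BCF → DE

Check BCF → DE: no single fragment contains all of {BCDEF}, and the restricted closure of {BCF} across the fragments never reaches {DE}.
BE → C is preserved.
E → CF is preserved.
D → CE is preserved.
CDF → E is preserved.
B → F is preserved.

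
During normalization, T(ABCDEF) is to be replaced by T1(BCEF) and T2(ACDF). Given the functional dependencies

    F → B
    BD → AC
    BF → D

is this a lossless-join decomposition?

Yes

Common attributes: T1 ∩ T2 = {CF}.
Closure of {CF}: F → B applies, adding B; BF → D applies, adding D; BD → AC applies, adding A. So (CF)⁺ = {ABCDF}.
This closure contains every attribute of T2, so T1 ∩ T2 → T2. The join is lossless.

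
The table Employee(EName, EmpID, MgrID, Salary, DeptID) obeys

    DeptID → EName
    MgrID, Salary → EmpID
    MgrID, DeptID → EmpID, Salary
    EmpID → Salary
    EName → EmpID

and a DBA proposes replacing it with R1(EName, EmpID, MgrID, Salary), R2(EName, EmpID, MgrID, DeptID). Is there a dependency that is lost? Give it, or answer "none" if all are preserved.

DeptID → EName lies within R2.
MgrID, Salary → EmpID lies within R1.
MgrID, DeptID → EmpID, Salary: restricted closure across fragments reaches EmpID, Salary.
EmpID → Salary lies within R1.
EName → EmpID lies within R1.
Every dependency is enforceable on the fragments, so the decomposition is dependency-preserving.

none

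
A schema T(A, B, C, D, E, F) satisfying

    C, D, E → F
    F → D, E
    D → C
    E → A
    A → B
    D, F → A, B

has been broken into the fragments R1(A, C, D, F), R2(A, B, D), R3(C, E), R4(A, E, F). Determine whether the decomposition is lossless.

Yes

Chase test. Columns are A, B, C, D, E, F; row i has aⱼ where attribute j ∈ Ri, else bᵢⱼ.
Initial tableau (one row per fragment):
  row 1: a1 b12 a3 a4 b15 a6
  row 2: a1 a2 b23 a4 b25 b26
  row 3: b31 b32 a3 b34 a5 b36
  row 4: a1 b42 b43 b44 a5 a6
Rows 1 and 4 agree on F; apply F→D, E and equate their D, E entries.
Rows 1 and 2 agree on D; apply D→C and equate their C entries.
Rows 1 and 4 agree on D; apply D→C and equate their C entries.
Rows 1 and 3 agree on E; apply E→A and equate their A entries.
Rows 1 and 2 agree on A; apply A→B and equate their B entries.
Rows 1 and 3 agree on A; apply A→B and equate their B entries.
Rows 1 and 4 agree on A; apply A→B and equate their B entries.
Row 1 is now all distinguished symbols — the join is lossless.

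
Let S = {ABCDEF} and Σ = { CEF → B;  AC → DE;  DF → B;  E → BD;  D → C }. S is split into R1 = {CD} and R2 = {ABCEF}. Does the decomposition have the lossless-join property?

Common attributes: R1 ∩ R2 = {C}.
No dependency enlarges {C}, so (C)⁺ = {C}.
The closure contains neither all of R1 = {CD} nor all of R2 = {ABCEF}, so the common attributes are not a superkey of either fragment. The join is lossy.

No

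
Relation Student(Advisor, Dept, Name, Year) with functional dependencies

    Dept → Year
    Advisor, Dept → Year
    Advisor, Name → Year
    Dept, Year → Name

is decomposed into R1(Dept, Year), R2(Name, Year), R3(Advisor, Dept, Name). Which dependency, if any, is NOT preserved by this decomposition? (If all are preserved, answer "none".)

Check Advisor, Name → Year: no single fragment contains all of {Advisor, Name, Year}, and the restricted closure of {Advisor, Name} across the fragments never reaches {Year}.
Dept → Year is preserved.
Advisor, Dept → Year is preserved.
Dept, Year → Name is preserved.

Advisor, Name → Year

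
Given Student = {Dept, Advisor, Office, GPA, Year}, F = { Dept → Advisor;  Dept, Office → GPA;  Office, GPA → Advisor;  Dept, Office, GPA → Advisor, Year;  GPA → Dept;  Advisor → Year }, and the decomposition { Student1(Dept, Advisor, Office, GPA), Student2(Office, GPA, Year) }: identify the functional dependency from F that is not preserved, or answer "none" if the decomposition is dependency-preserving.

Check Advisor → Year: no single fragment contains all of {Advisor, Year}, and the restricted closure of {Advisor} across the fragments never reaches {Year}.
Dept → Advisor is preserved.
Dept, Office → GPA is preserved.
Office, GPA → Advisor is preserved.
Dept, Office, GPA → Advisor, Year is preserved.
GPA → Dept is preserved.

Advisor → Year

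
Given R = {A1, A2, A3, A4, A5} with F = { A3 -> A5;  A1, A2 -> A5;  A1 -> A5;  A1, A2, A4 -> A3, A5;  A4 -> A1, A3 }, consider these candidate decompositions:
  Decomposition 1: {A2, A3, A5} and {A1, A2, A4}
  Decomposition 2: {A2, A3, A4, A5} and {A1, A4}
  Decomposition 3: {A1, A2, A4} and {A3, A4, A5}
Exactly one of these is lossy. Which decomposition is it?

Decomposition 1

Decomposition 1: common = {A2}, closure = {A2} → lossy.
Decomposition 2: common = {A4}, closure = {A1, A3, A4, A5} → lossless.
Decomposition 3: common = {A4}, closure = {A1, A3, A4, A5} → lossless.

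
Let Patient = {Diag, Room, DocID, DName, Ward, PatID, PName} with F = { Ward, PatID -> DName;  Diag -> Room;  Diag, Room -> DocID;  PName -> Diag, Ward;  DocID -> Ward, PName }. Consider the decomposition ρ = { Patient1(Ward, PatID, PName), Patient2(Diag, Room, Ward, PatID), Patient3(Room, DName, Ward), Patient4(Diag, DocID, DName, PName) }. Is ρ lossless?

No

Chase test. Columns are Diag, Room, DocID, DName, Ward, PatID, PName; row i has aⱼ where attribute j ∈ Patienti, else bᵢⱼ.
Initial tableau (one row per fragment):
  row 1: b11 b12 b13 b14 a5 a6 a7
  row 2: a1 a2 b23 b24 a5 a6 b27
  row 3: b31 a2 b33 a4 a5 b36 b37
  row 4: a1 b42 a3 a4 b45 b46 a7
Rows 1 and 2 agree on Ward, PatID; apply Ward, PatID→DName and equate their DName entries.
Rows 2 and 4 agree on Diag; apply Diag→Room and equate their Room entries.
Rows 2 and 4 agree on Diag, Room; apply Diag, Room→DocID and equate their DocID entries.
Rows 1 and 4 agree on PName; apply PName→Diag, Ward and equate their Diag, Ward entries.
Rows 2 and 4 agree on DocID; apply DocID→Ward, PName and equate their Ward, PName entries.
Rows 1 and 2 agree on Diag; apply Diag→Room and equate their Room entries.
Rows 1 and 2 agree on Diag, Room; apply Diag, Room→DocID and equate their DocID entries.
No row becomes fully distinguished — the join is lossy.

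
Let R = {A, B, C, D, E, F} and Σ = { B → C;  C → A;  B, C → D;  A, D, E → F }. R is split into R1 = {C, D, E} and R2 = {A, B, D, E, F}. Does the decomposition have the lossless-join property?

Common attributes: R1 ∩ R2 = {D, E}.
No dependency enlarges {D, E}, so (D, E)⁺ = {D, E}.
The closure contains neither all of R1 = {C, D, E} nor all of R2 = {A, B, D, E, F}, so the common attributes are not a superkey of either fragment. The join is lossy.

No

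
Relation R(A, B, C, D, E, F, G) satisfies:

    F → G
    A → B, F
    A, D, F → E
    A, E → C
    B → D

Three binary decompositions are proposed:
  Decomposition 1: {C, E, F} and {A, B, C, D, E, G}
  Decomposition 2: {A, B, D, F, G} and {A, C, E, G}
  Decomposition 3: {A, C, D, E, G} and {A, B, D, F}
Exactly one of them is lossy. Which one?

Decomposition 1: common = {C, E}, closure = {C, E} → lossy.
Decomposition 2: common = {A, G}, closure = {A, B, C, D, E, F, G} → lossless.
Decomposition 3: common = {A, D}, closure = {A, B, C, D, E, F, G} → lossless.

Decomposition 1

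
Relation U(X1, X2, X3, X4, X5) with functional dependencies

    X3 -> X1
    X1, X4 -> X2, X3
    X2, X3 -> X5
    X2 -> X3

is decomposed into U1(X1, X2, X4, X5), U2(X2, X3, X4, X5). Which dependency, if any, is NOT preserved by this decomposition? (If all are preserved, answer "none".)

Check X3 → X1: no single fragment contains all of {X1, X3}, and the restricted closure of {X3} across the fragments never reaches {X1}.
X1, X4 → X2, X3 is preserved.
X2, X3 → X5 is preserved.
X2 → X3 is preserved.

X3 -> X1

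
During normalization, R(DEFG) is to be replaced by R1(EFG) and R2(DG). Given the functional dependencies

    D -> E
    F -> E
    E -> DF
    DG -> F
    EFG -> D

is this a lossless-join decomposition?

Common attributes: R1 ∩ R2 = {G}.
No dependency enlarges {G}, so (G)⁺ = {G}.
The closure contains neither all of R1 = {EFG} nor all of R2 = {DG}, so the common attributes are not a superkey of either fragment. The join is lossy.

No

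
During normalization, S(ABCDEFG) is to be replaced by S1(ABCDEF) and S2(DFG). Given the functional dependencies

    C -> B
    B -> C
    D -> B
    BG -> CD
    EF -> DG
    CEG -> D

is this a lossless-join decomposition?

No

Common attributes: S1 ∩ S2 = {DF}.
Closure of {DF}: D → B applies, adding B; B → C applies, adding C. So (DF)⁺ = {BCDF}.
The closure contains neither all of S1 = {ABCDEF} nor all of S2 = {DFG}, so the common attributes are not a superkey of either fragment. The join is lossy.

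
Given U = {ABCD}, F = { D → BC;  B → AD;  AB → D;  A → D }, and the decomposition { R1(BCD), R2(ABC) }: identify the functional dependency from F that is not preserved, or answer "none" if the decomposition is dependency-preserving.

D → BC lies within R1.
B → AD: restricted closure across fragments reaches AD.
AB → D: restricted closure across fragments reaches D.
A → D: restricted closure across fragments reaches D.
Every dependency is enforceable on the fragments, so the decomposition is dependency-preserving.

none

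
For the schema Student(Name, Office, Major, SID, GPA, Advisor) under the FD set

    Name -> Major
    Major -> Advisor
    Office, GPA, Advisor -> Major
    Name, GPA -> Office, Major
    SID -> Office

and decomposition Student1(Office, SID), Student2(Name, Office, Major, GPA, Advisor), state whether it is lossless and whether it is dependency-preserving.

Lossless test: (Office)⁺ = {Office}, which is a superkey of neither fragment — lossy.
Dependency preservation: every FD's attributes lie within a single fragment, so each can be enforced locally — preserved.

lossy but dependency-preserving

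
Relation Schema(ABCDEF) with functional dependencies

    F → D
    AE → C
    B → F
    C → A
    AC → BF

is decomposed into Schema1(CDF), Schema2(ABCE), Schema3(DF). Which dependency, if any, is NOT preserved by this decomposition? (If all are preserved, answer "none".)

Check B → F: no single fragment contains all of {BF}, and the restricted closure of {B} across the fragments never reaches {F}.
F → D is preserved.
AE → C is preserved.
C → A is preserved.
AC → BF is preserved.

B → F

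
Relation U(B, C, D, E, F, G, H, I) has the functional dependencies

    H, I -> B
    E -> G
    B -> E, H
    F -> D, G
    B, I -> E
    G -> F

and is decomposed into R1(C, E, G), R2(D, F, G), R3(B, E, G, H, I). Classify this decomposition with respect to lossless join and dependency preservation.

lossy but dependency-preserving

Lossless test (chase): Rows 1 and 2 agree on G; apply G→F and equate their F entries. Rows 1 and 3 agree on G; apply G→F and equate their F entries. Rows 1 and 2 agree on F; apply F→D, G and equate their D, G entries. Rows 1 and 3 agree on F; apply F→D, G and equate their D, G entries. No row becomes fully distinguished — the join is lossy.
Dependency preservation: every FD's attributes lie within a single fragment, so each can be enforced locally — preserved.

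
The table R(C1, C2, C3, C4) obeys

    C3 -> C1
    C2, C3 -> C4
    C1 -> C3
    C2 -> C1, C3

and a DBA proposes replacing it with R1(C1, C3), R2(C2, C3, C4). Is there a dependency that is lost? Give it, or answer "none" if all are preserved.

C3 → C1 lies within R1.
C2, C3 → C4 lies within R2.
C1 → C3 lies within R1.
C2 → C1, C3: restricted closure across fragments reaches C1, C3.
Every dependency is enforceable on the fragments, so the decomposition is dependency-preserving.

none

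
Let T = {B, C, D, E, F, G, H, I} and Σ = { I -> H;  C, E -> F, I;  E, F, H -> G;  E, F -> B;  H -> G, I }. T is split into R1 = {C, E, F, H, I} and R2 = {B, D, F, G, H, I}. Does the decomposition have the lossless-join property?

Common attributes: R1 ∩ R2 = {F, H, I}.
Closure of {F, H, I}: H → G, I applies, adding G. So (F, H, I)⁺ = {F, G, H, I}.
The closure contains neither all of R1 = {C, E, F, H, I} nor all of R2 = {B, D, F, G, H, I}, so the common attributes are not a superkey of either fragment. The join is lossy.

No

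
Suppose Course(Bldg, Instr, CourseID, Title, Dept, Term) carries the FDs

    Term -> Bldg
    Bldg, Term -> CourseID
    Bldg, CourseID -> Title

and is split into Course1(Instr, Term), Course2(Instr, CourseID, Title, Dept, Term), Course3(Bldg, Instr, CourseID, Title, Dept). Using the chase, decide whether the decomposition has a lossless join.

Chase test. Columns are Bldg, Instr, CourseID, Title, Dept, Term; row i has aⱼ where attribute j ∈ Coursei, else bᵢⱼ.
Initial tableau (one row per fragment):
  row 1: b11 a2 b13 b14 b15 a6
  row 2: b21 a2 a3 a4 a5 a6
  row 3: a1 a2 a3 a4 a5 b36
Rows 1 and 2 agree on Term; apply Term→Bldg and equate their Bldg entries.
Rows 1 and 2 agree on Bldg, Term; apply Bldg, Term→CourseID and equate their CourseID entries.
Rows 1 and 2 agree on Bldg, CourseID; apply Bldg, CourseID→Title and equate their Title entries.
No row becomes fully distinguished — the join is lossy.

No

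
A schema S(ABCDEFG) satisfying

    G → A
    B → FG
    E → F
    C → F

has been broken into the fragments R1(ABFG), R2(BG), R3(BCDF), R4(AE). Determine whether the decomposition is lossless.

Chase test. Columns are ABCDEFG; row i has aⱼ where attribute j ∈ Ri, else bᵢⱼ.
Initial tableau (one row per fragment):
  row 1: a1 a2 b13 b14 b15 a6 a7
  row 2: b21 a2 b23 b24 b25 b26 a7
  row 3: b31 a2 a3 a4 b35 a6 b37
  row 4: a1 b42 b43 b44 a5 b46 b47
Rows 1 and 2 agree on G; apply G→A and equate their A entries.
Rows 1 and 2 agree on B; apply B→FG and equate their FG entries.
Rows 1 and 3 agree on B; apply B→FG and equate their FG entries.
Rows 1 and 3 agree on G; apply G→A and equate their A entries.
No row becomes fully distinguished — the join is lossy.

No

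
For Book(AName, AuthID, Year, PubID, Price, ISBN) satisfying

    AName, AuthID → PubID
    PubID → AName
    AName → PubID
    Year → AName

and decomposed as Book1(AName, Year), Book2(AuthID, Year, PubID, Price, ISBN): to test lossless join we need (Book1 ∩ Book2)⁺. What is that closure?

Book1 ∩ Book2 = {Year}.
Year → AName applies, adding AName
AName → PubID applies, adding PubID
Closure: {AName, Year, PubID}.

AName, Year, PubID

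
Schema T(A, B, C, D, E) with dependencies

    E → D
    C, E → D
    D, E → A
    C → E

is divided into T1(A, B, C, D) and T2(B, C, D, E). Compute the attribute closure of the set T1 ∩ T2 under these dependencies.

A, B, C, D, E

T1 ∩ T2 = {B, C, D}.
C → E applies, adding E
D, E → A applies, adding A
Closure: {A, B, C, D, E}.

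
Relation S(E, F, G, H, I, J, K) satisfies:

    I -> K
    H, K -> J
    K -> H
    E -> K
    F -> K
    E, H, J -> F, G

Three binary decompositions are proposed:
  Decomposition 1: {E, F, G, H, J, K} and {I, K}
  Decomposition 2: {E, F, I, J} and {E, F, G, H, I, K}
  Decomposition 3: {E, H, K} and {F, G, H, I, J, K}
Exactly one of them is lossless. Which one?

Decomposition 2

Decomposition 1: common = {K}, closure = {H, J, K} → lossy.
Decomposition 2: common = {E, F, I}, closure = {E, F, G, H, I, J, K} → lossless.
Decomposition 3: common = {H, K}, closure = {H, J, K} → lossy.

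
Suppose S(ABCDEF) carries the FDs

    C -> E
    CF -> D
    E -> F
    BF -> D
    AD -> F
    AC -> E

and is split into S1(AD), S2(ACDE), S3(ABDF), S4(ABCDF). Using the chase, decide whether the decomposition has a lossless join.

Yes

Chase test. Columns are ABCDEF; row i has aⱼ where attribute j ∈ Si, else bᵢⱼ.
Initial tableau (one row per fragment):
  row 1: a1 b12 b13 a4 b15 b16
  row 2: a1 b22 a3 a4 a5 b26
  row 3: a1 a2 b33 a4 b35 a6
  row 4: a1 a2 a3 a4 b45 a6
Rows 2 and 4 agree on C; apply C→E and equate their E entries.
Rows 2 and 4 agree on E; apply E→F and equate their F entries.
Rows 1 and 2 agree on AD; apply AD→F and equate their F entries.
Row 4 is now all distinguished symbols — the join is lossless.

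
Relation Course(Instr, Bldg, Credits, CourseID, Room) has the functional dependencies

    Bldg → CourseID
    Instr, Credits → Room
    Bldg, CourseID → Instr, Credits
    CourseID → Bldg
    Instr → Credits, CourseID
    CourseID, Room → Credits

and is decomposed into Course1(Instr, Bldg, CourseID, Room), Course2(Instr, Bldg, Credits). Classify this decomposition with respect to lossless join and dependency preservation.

Lossless test: (Instr, Bldg)⁺ = {Instr, Bldg, Credits, CourseID, Room}, which contains all of one fragment — lossless.
Dependency preservation: Instr, Credits → Room; Bldg, CourseID → Instr, Credits; Instr → Credits, CourseID; CourseID, Room → Credits are not contained in any single fragment, but the restricted closure of each left-hand side across the fragments still reaches the right-hand side; the remaining FDs each lie inside some fragment. All dependencies are preserved.

lossless and dependency-preserving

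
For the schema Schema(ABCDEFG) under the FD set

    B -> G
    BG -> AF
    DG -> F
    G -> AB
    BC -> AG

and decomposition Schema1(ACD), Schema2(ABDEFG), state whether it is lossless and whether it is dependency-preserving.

lossy but dependency-preserving

Lossless test: (AD)⁺ = {AD}, which is a superkey of neither fragment — lossy.
Dependency preservation: BC → AG is not contained in any single fragment, but the restricted closure of its left-hand side across the fragments still reaches the right-hand side; the remaining FDs each lie inside some fragment. All dependencies are preserved.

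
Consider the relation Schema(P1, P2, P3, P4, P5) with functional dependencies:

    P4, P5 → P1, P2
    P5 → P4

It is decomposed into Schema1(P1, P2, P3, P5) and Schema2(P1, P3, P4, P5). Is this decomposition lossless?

Common attributes: Schema1 ∩ Schema2 = {P1, P3, P5}.
Closure of {P1, P3, P5}: P5 → P4 applies, adding P4; P4, P5 → P1, P2 applies, adding P2. So (P1, P3, P5)⁺ = {P1, P2, P3, P4, P5}.
This closure contains every attribute of Schema1, so Schema1 ∩ Schema2 → Schema1. The join is lossless.

Yes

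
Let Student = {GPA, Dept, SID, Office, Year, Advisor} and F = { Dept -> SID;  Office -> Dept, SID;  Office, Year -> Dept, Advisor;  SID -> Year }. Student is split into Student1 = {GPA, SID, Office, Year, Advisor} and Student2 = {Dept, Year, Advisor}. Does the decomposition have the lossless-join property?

Common attributes: Student1 ∩ Student2 = {Year, Advisor}.
No dependency enlarges {Year, Advisor}, so (Year, Advisor)⁺ = {Year, Advisor}.
The closure contains neither all of Student1 = {GPA, SID, Office, Year, Advisor} nor all of Student2 = {Dept, Year, Advisor}, so the common attributes are not a superkey of either fragment. The join is lossy.

No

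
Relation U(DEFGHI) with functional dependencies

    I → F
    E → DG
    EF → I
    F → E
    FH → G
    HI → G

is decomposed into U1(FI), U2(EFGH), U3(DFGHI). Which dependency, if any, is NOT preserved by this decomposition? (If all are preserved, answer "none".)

Check E → DG: no single fragment contains all of {DEG}, and the restricted closure of {E} across the fragments never reaches {DG}.
I → F is preserved.
EF → I is preserved.
F → E is preserved.
FH → G is preserved.
HI → G is preserved.

E → DG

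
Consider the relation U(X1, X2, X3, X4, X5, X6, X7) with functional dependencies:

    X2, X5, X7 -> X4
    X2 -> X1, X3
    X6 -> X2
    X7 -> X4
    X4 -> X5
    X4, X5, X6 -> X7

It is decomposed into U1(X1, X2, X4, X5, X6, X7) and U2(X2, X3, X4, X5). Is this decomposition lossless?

Yes

Common attributes: U1 ∩ U2 = {X2, X4, X5}.
Closure of {X2, X4, X5}: X2 → X1, X3 applies, adding X1, X3. So (X2, X4, X5)⁺ = {X1, X2, X3, X4, X5}.
This closure contains every attribute of U2, so U1 ∩ U2 → U2. The join is lossless.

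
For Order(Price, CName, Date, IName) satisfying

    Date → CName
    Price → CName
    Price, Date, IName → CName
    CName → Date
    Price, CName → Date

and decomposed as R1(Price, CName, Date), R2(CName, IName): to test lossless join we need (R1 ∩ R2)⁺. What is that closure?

R1 ∩ R2 = {CName}.
CName → Date applies, adding Date
Closure: {CName, Date}.

CName, Date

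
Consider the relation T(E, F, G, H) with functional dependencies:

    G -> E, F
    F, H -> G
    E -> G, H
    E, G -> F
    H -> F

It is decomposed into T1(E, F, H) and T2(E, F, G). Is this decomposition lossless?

Yes

Common attributes: T1 ∩ T2 = {E, F}.
Closure of {E, F}: E → G, H applies, adding G, H. So (E, F)⁺ = {E, F, G, H}.
This closure contains every attribute of T1, so T1 ∩ T2 → T1. The join is lossless.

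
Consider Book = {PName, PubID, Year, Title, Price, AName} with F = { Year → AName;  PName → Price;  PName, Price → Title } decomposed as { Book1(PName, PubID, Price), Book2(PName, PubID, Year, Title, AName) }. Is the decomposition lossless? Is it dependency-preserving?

Lossless test: (PName, PubID)⁺ = {PName, PubID, Title, Price}, which contains all of one fragment — lossless.
Dependency preservation: PName, Price → Title is not contained in any single fragment, but the restricted closure of its left-hand side across the fragments still reaches the right-hand side; the remaining FDs each lie inside some fragment. All dependencies are preserved.

lossless and dependency-preserving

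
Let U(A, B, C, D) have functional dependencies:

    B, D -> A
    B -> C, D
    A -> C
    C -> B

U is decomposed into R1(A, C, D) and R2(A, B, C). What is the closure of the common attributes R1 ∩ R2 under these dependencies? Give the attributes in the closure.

A, B, C, D

R1 ∩ R2 = {A, C}.
C → B applies, adding B
B → C, D applies, adding D
Closure: {A, B, C, D}.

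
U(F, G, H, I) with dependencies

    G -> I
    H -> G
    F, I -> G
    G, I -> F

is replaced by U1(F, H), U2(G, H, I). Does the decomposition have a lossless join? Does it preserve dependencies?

lossless but not dependency-preserving

Lossless test: (H)⁺ = {F, G, H, I}, which contains all of one fragment — lossless.
Dependency preservation: the restricted closure of {F, I} across the fragments never reaches {G}, so F, I → G cannot be enforced without a join — not preserved.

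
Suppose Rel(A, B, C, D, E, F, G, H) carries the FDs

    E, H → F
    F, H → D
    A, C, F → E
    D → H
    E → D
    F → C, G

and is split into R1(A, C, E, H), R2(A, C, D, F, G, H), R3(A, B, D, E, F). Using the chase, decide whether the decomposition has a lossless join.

Yes

Chase test. Columns are A, B, C, D, E, F, G, H; row i has aⱼ where attribute j ∈ Ri, else bᵢⱼ.
Initial tableau (one row per fragment):
  row 1: a1 b12 a3 b14 a5 b16 b17 a8
  row 2: a1 b22 a3 a4 b25 a6 a7 a8
  row 3: a1 a2 b33 a4 a5 a6 b37 b38
Rows 2 and 3 agree on D; apply D→H and equate their H entries.
Rows 1 and 3 agree on E; apply E→D and equate their D entries.
Rows 2 and 3 agree on F; apply F→C, G and equate their C, G entries.
Rows 1 and 3 agree on E, H; apply E, H→F and equate their F entries.
Rows 1 and 2 agree on A, C, F; apply A, C, F→E and equate their E entries.
Rows 1 and 2 agree on F; apply F→C, G and equate their C, G entries.
Row 3 is now all distinguished symbols — the join is lossless.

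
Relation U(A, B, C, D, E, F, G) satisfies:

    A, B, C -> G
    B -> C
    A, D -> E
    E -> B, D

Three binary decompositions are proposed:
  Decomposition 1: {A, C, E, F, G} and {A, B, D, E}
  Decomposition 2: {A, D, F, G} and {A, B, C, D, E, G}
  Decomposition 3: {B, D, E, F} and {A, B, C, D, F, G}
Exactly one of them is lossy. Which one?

Decomposition 1: common = {A, E}, closure = {A, B, C, D, E, G} → lossless.
Decomposition 2: common = {A, D, G}, closure = {A, B, C, D, E, G} → lossless.
Decomposition 3: common = {B, D, F}, closure = {B, C, D, F} → lossy.

Decomposition 3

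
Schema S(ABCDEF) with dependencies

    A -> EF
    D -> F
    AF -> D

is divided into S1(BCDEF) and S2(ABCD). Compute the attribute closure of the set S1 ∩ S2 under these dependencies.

S1 ∩ S2 = {BCD}.
D → F applies, adding F
Closure: {BCDF}.

BCDF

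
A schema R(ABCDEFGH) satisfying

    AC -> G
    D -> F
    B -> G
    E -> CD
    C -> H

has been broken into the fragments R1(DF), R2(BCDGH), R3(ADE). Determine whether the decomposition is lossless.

Chase test. Columns are ABCDEFGH; row i has aⱼ where attribute j ∈ Ri, else bᵢⱼ.
Initial tableau (one row per fragment):
  row 1: b11 b12 b13 a4 b15 a6 b17 b18
  row 2: b21 a2 a3 a4 b25 b26 a7 a8
  row 3: a1 b32 b33 a4 a5 b36 b37 b38
Rows 1 and 2 agree on D; apply D→F and equate their F entries.
Rows 1 and 3 agree on D; apply D→F and equate their F entries.
No row becomes fully distinguished — the join is lossy.

No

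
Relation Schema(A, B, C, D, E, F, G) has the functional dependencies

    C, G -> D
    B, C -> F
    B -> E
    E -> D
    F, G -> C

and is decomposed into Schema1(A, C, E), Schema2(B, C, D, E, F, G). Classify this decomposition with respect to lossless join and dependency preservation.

lossy but dependency-preserving

Lossless test: (C, E)⁺ = {C, D, E}, which is a superkey of neither fragment — lossy.
Dependency preservation: every FD's attributes lie within a single fragment, so each can be enforced locally — preserved.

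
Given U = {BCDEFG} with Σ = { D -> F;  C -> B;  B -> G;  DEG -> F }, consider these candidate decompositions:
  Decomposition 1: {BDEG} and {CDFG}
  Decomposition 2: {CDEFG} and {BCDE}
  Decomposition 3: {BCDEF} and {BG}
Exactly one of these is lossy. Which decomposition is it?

Decomposition 1: common = {DG}, closure = {DFG} → lossy.
Decomposition 2: common = {CDE}, closure = {BCDEFG} → lossless.
Decomposition 3: common = {B}, closure = {BG} → lossless.

Decomposition 1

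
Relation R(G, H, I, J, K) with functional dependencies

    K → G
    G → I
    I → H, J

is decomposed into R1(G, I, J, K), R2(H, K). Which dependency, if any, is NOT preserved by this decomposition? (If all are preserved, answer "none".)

I → H, J

Check I → H, J: no single fragment contains all of {H, I, J}, and the restricted closure of {I} across the fragments never reaches {H, J}.
K → G is preserved.
G → I is preserved.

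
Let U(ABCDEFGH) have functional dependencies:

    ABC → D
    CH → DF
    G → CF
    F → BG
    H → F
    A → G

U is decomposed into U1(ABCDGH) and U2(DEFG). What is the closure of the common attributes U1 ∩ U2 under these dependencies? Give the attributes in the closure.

BCDFG

U1 ∩ U2 = {DG}.
G → CF applies, adding CF
F → BG applies, adding B
Closure: {BCDFG}.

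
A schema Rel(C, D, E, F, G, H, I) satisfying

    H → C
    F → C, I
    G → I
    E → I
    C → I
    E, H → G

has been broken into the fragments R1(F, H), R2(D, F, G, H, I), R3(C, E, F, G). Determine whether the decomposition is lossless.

No

Chase test. Columns are C, D, E, F, G, H, I; row i has aⱼ where attribute j ∈ Ri, else bᵢⱼ.
Initial tableau (one row per fragment):
  row 1: b11 b12 b13 a4 b15 a6 b17
  row 2: b21 a2 b23 a4 a5 a6 a7
  row 3: a1 b32 a3 a4 a5 b36 b37
Rows 1 and 2 agree on H; apply H→C and equate their C entries.
Rows 1 and 2 agree on F; apply F→C, I and equate their C, I entries.
Rows 1 and 3 agree on F; apply F→C, I and equate their C, I entries.
No row becomes fully distinguished — the join is lossy.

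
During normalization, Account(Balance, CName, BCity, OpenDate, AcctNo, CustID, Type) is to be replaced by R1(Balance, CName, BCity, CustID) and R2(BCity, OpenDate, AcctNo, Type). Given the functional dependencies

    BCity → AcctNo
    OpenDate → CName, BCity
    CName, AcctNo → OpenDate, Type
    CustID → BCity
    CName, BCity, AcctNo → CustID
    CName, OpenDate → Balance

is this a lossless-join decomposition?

No

Common attributes: R1 ∩ R2 = {BCity}.
Closure of {BCity}: BCity → AcctNo applies, adding AcctNo. So (BCity)⁺ = {BCity, AcctNo}.
The closure contains neither all of R1 = {Balance, CName, BCity, CustID} nor all of R2 = {BCity, OpenDate, AcctNo, Type}, so the common attributes are not a superkey of either fragment. The join is lossy.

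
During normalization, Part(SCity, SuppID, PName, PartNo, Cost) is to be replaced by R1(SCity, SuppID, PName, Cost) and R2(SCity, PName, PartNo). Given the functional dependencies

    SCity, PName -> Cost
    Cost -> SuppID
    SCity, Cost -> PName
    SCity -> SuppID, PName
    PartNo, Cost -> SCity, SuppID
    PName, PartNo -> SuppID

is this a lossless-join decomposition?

Common attributes: R1 ∩ R2 = {SCity, PName}.
Closure of {SCity, PName}: SCity, PName → Cost applies, adding Cost; Cost → SuppID applies, adding SuppID. So (SCity, PName)⁺ = {SCity, SuppID, PName, Cost}.
This closure contains every attribute of R1, so R1 ∩ R2 → R1. The join is lossless.

Yes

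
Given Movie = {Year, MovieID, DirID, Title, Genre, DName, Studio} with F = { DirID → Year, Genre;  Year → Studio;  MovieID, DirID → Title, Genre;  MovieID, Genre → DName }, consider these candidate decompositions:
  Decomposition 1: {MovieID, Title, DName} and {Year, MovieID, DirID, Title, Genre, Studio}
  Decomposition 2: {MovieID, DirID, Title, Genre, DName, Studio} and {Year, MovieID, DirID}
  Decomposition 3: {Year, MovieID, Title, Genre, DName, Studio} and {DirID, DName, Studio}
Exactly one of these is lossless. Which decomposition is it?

Decomposition 2

Decomposition 1: common = {MovieID, Title}, closure = {MovieID, Title} → lossy.
Decomposition 2: common = {MovieID, DirID}, closure = {Year, MovieID, DirID, Title, Genre, DName, Studio} → lossless.
Decomposition 3: common = {DName, Studio}, closure = {DName, Studio} → lossy.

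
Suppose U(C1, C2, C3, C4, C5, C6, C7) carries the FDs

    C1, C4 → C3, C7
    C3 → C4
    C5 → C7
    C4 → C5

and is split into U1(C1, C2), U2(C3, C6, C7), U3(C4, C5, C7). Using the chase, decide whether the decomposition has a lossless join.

No

Chase test. Columns are C1, C2, C3, C4, C5, C6, C7; row i has aⱼ where attribute j ∈ Ui, else bᵢⱼ.
Initial tableau (one row per fragment):
  row 1: a1 a2 b13 b14 b15 b16 b17
  row 2: b21 b22 a3 b24 b25 a6 a7
  row 3: b31 b32 b33 a4 a5 b36 a7
No row becomes fully distinguished — the join is lossy.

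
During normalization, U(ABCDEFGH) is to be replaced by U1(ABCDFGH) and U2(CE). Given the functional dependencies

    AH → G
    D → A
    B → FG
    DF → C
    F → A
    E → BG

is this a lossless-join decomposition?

No

Common attributes: U1 ∩ U2 = {C}.
No dependency enlarges {C}, so (C)⁺ = {C}.
The closure contains neither all of U1 = {ABCDFGH} nor all of U2 = {CE}, so the common attributes are not a superkey of either fragment. The join is lossy.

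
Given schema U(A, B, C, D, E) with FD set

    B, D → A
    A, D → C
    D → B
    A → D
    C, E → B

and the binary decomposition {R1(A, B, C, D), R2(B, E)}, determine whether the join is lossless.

Common attributes: R1 ∩ R2 = {B}.
No dependency enlarges {B}, so (B)⁺ = {B}.
The closure contains neither all of R1 = {A, B, C, D} nor all of R2 = {B, E}, so the common attributes are not a superkey of either fragment. The join is lossy.

No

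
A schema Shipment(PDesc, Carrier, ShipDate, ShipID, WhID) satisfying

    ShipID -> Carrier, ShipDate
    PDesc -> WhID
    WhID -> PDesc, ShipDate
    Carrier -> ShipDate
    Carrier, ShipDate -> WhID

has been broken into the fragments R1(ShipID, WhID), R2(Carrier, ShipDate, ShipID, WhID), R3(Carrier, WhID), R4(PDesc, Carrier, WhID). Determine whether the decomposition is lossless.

Chase test. Columns are PDesc, Carrier, ShipDate, ShipID, WhID; row i has aⱼ where attribute j ∈ Ri, else bᵢⱼ.
Initial tableau (one row per fragment):
  row 1: b11 b12 b13 a4 a5
  row 2: b21 a2 a3 a4 a5
  row 3: b31 a2 b33 b34 a5
  row 4: a1 a2 b43 b44 a5
Rows 1 and 2 agree on ShipID; apply ShipID→Carrier, ShipDate and equate their Carrier, ShipDate entries.
Rows 1 and 2 agree on WhID; apply WhID→PDesc, ShipDate and equate their PDesc, ShipDate entries.
Rows 1 and 3 agree on WhID; apply WhID→PDesc, ShipDate and equate their PDesc, ShipDate entries.
Rows 1 and 4 agree on WhID; apply WhID→PDesc, ShipDate and equate their PDesc, ShipDate entries.
Row 1 is now all distinguished symbols — the join is lossless.

Yes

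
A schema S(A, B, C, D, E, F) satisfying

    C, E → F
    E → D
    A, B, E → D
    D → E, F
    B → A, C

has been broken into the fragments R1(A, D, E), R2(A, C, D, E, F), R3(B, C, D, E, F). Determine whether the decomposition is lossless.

Chase test. Columns are A, B, C, D, E, F; row i has aⱼ where attribute j ∈ Ri, else bᵢⱼ.
Initial tableau (one row per fragment):
  row 1: a1 b12 b13 a4 a5 b16
  row 2: a1 b22 a3 a4 a5 a6
  row 3: b31 a2 a3 a4 a5 a6
Rows 1 and 2 agree on D; apply D→E, F and equate their E, F entries.
No row becomes fully distinguished — the join is lossy.

No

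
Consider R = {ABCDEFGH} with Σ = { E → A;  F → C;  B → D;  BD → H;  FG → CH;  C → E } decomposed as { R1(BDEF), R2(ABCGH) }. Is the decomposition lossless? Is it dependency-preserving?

lossy and not dependency-preserving

Lossless test: (B)⁺ = {BDH}, which is a superkey of neither fragment — lossy.
Dependency preservation: the restricted closure of {E} across the fragments never reaches {A}, so E → A cannot be enforced without a join — not preserved.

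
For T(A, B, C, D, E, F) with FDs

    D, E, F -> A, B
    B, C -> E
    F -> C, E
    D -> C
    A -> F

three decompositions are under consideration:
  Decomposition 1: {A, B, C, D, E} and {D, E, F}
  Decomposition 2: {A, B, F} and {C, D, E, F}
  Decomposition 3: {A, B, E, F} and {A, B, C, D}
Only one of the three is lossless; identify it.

Decomposition 3

Decomposition 1: common = {D, E}, closure = {C, D, E} → lossy.
Decomposition 2: common = {F}, closure = {C, E, F} → lossy.
Decomposition 3: common = {A, B}, closure = {A, B, C, E, F} → lossless.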